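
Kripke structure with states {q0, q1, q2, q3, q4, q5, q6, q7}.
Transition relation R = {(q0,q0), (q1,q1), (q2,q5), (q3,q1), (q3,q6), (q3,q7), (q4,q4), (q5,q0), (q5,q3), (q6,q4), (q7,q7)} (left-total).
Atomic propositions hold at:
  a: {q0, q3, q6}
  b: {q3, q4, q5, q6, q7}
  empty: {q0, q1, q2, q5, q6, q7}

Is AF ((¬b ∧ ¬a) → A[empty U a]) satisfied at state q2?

Yes

Sat(¬b) = {q0, q1, q2}
Sat(¬a) = {q1, q2, q4, q5, q7}
Sat(¬b ∧ ¬a) = {q1, q2}
A[empty U a]: least fixpoint, start Z0 = Sat(a) = {q0, q3, q6}, add states in Sat(empty) with every successor in Z. Z1 = {q0, q3, q5, q6}; Z2 = {q0, q2, q3, q5, q6}; fixed.
Sat(A[empty U a]) = {q0, q2, q3, q5, q6}
Sat((¬b ∧ ¬a) → A[empty U a]) = {q0, q2, q3, q4, q5, q6, q7}
AF ((¬b ∧ ¬a) → A[empty U a]): least fixpoint, start Z0 = {q0, q2, q3, q4, q5, q6, q7}, add states with every successor in Z. Already a fixed point.
Sat(AF ((¬b ∧ ¬a) → A[empty U a])) = {q0, q2, q3, q4, q5, q6, q7}
q2 ∈ Sat(AF ((¬b ∧ ¬a) → A[empty U a])) = {q0, q2, q3, q4, q5, q6, q7}, so the formula holds at q2.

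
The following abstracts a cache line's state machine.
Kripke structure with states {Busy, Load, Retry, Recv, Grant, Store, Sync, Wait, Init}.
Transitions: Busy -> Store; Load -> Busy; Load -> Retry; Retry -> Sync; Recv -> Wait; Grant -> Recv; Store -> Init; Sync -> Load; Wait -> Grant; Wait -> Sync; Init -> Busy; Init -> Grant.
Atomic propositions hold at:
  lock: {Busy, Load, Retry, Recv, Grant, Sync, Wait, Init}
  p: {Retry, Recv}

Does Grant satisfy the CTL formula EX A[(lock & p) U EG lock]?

Sat(lock & p) = {Retry, Recv}
EG lock: greatest fixpoint, start Z0 = {Busy, Load, Retry, Recv, Grant, Sync, Wait, Init}, keep only states in Sat with some successor in Z. Z1 = {Load, Retry, Recv, Grant, Sync, Wait, Init}; fixed.
Sat(EG lock) = {Load, Retry, Recv, Grant, Sync, Wait, Init}
A[(lock & p) U EG lock]: least fixpoint, start Z0 = Sat(EG lock) = {Load, Retry, Recv, Grant, Sync, Wait, Init}, add states in Sat(lock & p) with every successor in Z. Already a fixed point.
Sat(A[(lock & p) U EG lock]) = {Load, Retry, Recv, Grant, Sync, Wait, Init}
Sat(EX A[(lock & p) U EG lock]) = {s : some successor in {Load, Retry, Recv, Grant, Sync, Wait, Init}} = {Load, Retry, Recv, Grant, Store, Sync, Wait, Init}
Grant ∈ Sat(EX A[(lock & p) U EG lock]) = {Load, Retry, Recv, Grant, Store, Sync, Wait, Init}, so the formula holds at Grant.

Yes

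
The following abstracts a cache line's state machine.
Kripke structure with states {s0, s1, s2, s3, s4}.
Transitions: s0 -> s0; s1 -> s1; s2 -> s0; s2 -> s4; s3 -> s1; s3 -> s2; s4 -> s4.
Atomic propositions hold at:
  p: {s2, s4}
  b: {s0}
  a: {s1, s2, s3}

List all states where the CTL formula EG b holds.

{s0}

EG b: greatest fixpoint, start Z0 = {s0}, keep only states in Sat with some successor in Z. Already a fixed point.
Sat(EG b) = {s0}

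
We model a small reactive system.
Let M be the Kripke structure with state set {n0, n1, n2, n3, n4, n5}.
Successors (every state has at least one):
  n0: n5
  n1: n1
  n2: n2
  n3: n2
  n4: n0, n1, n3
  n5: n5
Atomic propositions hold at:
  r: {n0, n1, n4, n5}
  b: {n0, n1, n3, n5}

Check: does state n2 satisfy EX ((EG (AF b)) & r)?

AF b: least fixpoint, start Z0 = {n0, n1, n3, n5}, add states with every successor in Z. Z1 = {n0, n1, n3, n4, n5}; fixed.
Sat(AF b) = {n0, n1, n3, n4, n5}
EG (AF b): greatest fixpoint, start Z0 = {n0, n1, n3, n4, n5}, keep only states in Sat with some successor in Z. Z1 = {n0, n1, n4, n5}; fixed.
Sat(EG (AF b)) = {n0, n1, n4, n5}
Sat((EG (AF b)) & r) = {n0, n1, n4, n5}
Sat(EX ((EG (AF b)) & r)) = {s : some successor in {n0, n1, n4, n5}} = {n0, n1, n4, n5}
n2 ∉ Sat(EX ((EG (AF b)) & r)) = {n0, n1, n4, n5}, so the formula does not hold at n2.

No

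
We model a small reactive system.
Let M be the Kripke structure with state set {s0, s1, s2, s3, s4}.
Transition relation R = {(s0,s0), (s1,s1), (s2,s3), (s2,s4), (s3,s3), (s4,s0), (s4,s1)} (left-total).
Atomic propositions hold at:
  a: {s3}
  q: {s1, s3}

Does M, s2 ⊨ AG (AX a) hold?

Sat(AX a) = {s : every successor in {s3}} = {s3}
AG (AX a): greatest fixpoint, start Z0 = {s3}, keep only states in Sat with every successor in Z. Already a fixed point.
Sat(AG (AX a)) = {s3}
s2 ∉ Sat(AG (AX a)) = {s3}, so the formula does not hold at s2.

No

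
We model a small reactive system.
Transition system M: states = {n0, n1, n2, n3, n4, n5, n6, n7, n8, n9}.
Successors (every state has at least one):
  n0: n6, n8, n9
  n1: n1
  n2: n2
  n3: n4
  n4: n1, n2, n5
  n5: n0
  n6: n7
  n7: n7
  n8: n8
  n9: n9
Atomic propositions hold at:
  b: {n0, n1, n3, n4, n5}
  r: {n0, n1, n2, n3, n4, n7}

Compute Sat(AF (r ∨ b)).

{n0, n1, n2, n3, n4, n5, n6, n7}

Sat(r ∨ b) = {n0, n1, n2, n3, n4, n5, n7}
AF (r ∨ b): least fixpoint, start Z0 = {n0, n1, n2, n3, n4, n5, n7}, add states with every successor in Z. Z1 = {n0, n1, n2, n3, n4, n5, n6, n7}; fixed.
Sat(AF (r ∨ b)) = {n0, n1, n2, n3, n4, n5, n6, n7}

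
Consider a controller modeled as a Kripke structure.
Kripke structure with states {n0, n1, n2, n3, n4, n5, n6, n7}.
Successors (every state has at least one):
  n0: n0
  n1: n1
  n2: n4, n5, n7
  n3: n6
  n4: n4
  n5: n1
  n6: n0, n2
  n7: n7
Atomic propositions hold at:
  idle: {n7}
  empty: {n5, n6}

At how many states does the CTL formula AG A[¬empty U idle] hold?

Sat(¬empty) = {n0, n1, n2, n3, n4, n7}
A[¬empty U idle]: least fixpoint, start Z0 = Sat(idle) = {n7}, add states in Sat(¬empty) with every successor in Z. Already a fixed point.
Sat(A[¬empty U idle]) = {n7}
AG A[¬empty U idle]: greatest fixpoint, start Z0 = {n7}, keep only states in Sat with every successor in Z. Already a fixed point.
Sat(AG A[¬empty U idle]) = {n7}
|Sat(AG A[¬empty U idle])| = |{n7}| = 1.

1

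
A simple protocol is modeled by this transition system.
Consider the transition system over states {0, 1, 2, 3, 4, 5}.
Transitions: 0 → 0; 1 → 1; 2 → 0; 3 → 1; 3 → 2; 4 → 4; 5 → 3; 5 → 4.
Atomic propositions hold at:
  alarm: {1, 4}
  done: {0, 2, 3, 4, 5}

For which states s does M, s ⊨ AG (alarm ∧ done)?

Sat(alarm ∧ done) = {4}
AG (alarm ∧ done): greatest fixpoint, start Z0 = {4}, keep only states in Sat with every successor in Z. Already a fixed point.
Sat(AG (alarm ∧ done)) = {4}

{4}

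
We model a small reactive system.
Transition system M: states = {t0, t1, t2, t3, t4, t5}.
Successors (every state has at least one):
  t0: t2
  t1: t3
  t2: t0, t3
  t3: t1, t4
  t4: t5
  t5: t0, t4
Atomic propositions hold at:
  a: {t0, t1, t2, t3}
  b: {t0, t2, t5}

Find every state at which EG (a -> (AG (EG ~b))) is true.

{t4, t5}

Sat(~b) = {t1, t3, t4}
EG ~b: greatest fixpoint, start Z0 = {t1, t3, t4}, keep only states in Sat with some successor in Z. Z1 = {t1, t3}; fixed.
Sat(EG ~b) = {t1, t3}
AG (EG ~b): greatest fixpoint, start Z0 = {t1, t3}, keep only states in Sat with every successor in Z. Z1 = {t1}; Z2 = ∅; fixed.
Sat(AG (EG ~b)) = ∅
Sat(a -> (AG (EG ~b))) = {t4, t5}
EG (a -> (AG (EG ~b))): greatest fixpoint, start Z0 = {t4, t5}, keep only states in Sat with some successor in Z. Already a fixed point.
Sat(EG (a -> (AG (EG ~b)))) = {t4, t5}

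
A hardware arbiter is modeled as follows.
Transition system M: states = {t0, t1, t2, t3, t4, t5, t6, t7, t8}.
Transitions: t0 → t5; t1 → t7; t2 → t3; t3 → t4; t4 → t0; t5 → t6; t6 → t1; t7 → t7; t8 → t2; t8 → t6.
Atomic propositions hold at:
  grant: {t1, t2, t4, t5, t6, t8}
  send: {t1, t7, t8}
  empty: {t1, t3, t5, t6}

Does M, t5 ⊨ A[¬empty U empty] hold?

Sat(¬empty) = {t0, t2, t4, t7, t8}
A[¬empty U empty]: least fixpoint, start Z0 = Sat(empty) = {t1, t3, t5, t6}, add states in Sat(¬empty) with every successor in Z. Z1 = {t0, t1, t2, t3, t5, t6}; Z2 = {t0, t1, t2, t3, t4, t5, t6, t8}; fixed.
Sat(A[¬empty U empty]) = {t0, t1, t2, t3, t4, t5, t6, t8}
t5 ∈ Sat(A[¬empty U empty]) = {t0, t1, t2, t3, t4, t5, t6, t8}, so the formula holds at t5.

Yes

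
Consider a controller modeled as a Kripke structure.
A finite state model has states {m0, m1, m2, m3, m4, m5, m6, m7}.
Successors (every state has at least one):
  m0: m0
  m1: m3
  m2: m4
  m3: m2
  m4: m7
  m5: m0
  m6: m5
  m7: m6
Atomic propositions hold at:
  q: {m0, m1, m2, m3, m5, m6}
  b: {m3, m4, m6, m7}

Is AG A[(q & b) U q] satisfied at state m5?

Sat(q & b) = {m3, m6}
A[(q & b) U q]: least fixpoint, start Z0 = Sat(q) = {m0, m1, m2, m3, m5, m6}, add states in Sat(q & b) with every successor in Z. Already a fixed point.
Sat(A[(q & b) U q]) = {m0, m1, m2, m3, m5, m6}
AG A[(q & b) U q]: greatest fixpoint, start Z0 = {m0, m1, m2, m3, m5, m6}, keep only states in Sat with every successor in Z. Z1 = {m0, m1, m3, m5, m6}; Z2 = {m0, m1, m5, m6}; Z3 = {m0, m5, m6}; fixed.
Sat(AG A[(q & b) U q]) = {m0, m5, m6}
m5 ∈ Sat(AG A[(q & b) U q]) = {m0, m5, m6}, so the formula holds at m5.

Yes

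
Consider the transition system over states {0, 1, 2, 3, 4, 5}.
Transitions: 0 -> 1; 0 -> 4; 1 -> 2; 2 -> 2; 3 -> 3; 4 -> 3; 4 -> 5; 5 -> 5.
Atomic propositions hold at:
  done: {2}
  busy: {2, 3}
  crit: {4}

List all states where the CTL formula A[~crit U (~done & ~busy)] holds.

{0, 1, 4, 5}

Sat(~crit) = {0, 1, 2, 3, 5}
Sat(~done) = {0, 1, 3, 4, 5}
Sat(~busy) = {0, 1, 4, 5}
Sat(~done & ~busy) = {0, 1, 4, 5}
A[~crit U (~done & ~busy)]: least fixpoint, start Z0 = Sat((~done & ~busy)) = {0, 1, 4, 5}, add states in Sat(~crit) with every successor in Z. Already a fixed point.
Sat(A[~crit U (~done & ~busy)]) = {0, 1, 4, 5}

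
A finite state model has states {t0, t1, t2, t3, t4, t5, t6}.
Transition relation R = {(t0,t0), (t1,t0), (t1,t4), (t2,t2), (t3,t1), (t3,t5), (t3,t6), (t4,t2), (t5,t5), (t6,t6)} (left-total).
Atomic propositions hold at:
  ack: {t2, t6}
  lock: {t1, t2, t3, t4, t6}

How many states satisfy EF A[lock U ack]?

5

A[lock U ack]: least fixpoint, start Z0 = Sat(ack) = {t2, t6}, add states in Sat(lock) with every successor in Z. Z1 = {t2, t4, t6}; fixed.
Sat(A[lock U ack]) = {t2, t4, t6}
EF A[lock U ack]: least fixpoint, start Z0 = {t2, t4, t6}, add states with some successor in Z. Z1 = {t1, t2, t3, t4, t6}; fixed.
Sat(EF A[lock U ack]) = {t1, t2, t3, t4, t6}
|Sat(EF A[lock U ack])| = |{t1, t2, t3, t4, t6}| = 5.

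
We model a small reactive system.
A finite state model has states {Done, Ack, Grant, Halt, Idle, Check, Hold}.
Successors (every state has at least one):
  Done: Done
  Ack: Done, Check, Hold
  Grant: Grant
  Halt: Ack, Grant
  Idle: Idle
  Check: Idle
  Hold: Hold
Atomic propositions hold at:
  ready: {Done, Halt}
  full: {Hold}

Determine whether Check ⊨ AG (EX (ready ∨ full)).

No

Sat(ready ∨ full) = {Done, Halt, Hold}
Sat(EX (ready ∨ full)) = {s : some successor in {Done, Halt, Hold}} = {Done, Ack, Hold}
AG (EX (ready ∨ full)): greatest fixpoint, start Z0 = {Done, Ack, Hold}, keep only states in Sat with every successor in Z. Z1 = {Done, Hold}; fixed.
Sat(AG (EX (ready ∨ full))) = {Done, Hold}
Check ∉ Sat(AG (EX (ready ∨ full))) = {Done, Hold}, so the formula does not hold at Check.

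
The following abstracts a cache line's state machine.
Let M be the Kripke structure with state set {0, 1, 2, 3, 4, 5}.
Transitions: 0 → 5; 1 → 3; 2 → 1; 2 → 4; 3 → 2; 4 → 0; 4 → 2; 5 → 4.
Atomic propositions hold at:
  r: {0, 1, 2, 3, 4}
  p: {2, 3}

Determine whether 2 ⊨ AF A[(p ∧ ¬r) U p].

Yes

Sat(¬r) = {5}
Sat(p ∧ ¬r) = ∅
A[(p ∧ ¬r) U p]: least fixpoint, start Z0 = Sat(p) = {2, 3}, add states in Sat(p ∧ ¬r) with every successor in Z. Already a fixed point.
Sat(A[(p ∧ ¬r) U p]) = {2, 3}
AF A[(p ∧ ¬r) U p]: least fixpoint, start Z0 = {2, 3}, add states with every successor in Z. Z1 = {1, 2, 3}; fixed.
Sat(AF A[(p ∧ ¬r) U p]) = {1, 2, 3}
2 ∈ Sat(AF A[(p ∧ ¬r) U p]) = {1, 2, 3}, so the formula holds at 2.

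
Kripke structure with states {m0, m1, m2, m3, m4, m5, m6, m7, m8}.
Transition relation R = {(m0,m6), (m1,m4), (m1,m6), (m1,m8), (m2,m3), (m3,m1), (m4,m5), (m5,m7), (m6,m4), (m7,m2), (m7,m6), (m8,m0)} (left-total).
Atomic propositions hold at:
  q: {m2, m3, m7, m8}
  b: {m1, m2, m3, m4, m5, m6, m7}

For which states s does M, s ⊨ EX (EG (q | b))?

{m0, m1, m2, m3, m4, m5, m6, m7}

Sat(q | b) = {m1, m2, m3, m4, m5, m6, m7, m8}
EG (q | b): greatest fixpoint, start Z0 = {m1, m2, m3, m4, m5, m6, m7, m8}, keep only states in Sat with some successor in Z. Z1 = {m1, m2, m3, m4, m5, m6, m7}; fixed.
Sat(EG (q | b)) = {m1, m2, m3, m4, m5, m6, m7}
Sat(EX (EG (q | b))) = {s : some successor in {m1, m2, m3, m4, m5, m6, m7}} = {m0, m1, m2, m3, m4, m5, m6, m7}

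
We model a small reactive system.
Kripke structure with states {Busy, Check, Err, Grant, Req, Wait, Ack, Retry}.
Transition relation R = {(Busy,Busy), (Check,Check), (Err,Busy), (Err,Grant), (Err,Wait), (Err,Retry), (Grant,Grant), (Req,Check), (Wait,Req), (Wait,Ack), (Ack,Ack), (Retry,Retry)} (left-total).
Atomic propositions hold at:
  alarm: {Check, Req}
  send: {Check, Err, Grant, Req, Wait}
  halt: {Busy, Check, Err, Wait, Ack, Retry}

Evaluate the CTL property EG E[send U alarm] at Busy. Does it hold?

No

E[send U alarm]: least fixpoint, start Z0 = Sat(alarm) = {Check, Req}, add states in Sat(send) with some successor in Z. Z1 = {Check, Req, Wait}; Z2 = {Check, Err, Req, Wait}; fixed.
Sat(E[send U alarm]) = {Check, Err, Req, Wait}
EG E[send U alarm]: greatest fixpoint, start Z0 = {Check, Err, Req, Wait}, keep only states in Sat with some successor in Z. Already a fixed point.
Sat(EG E[send U alarm]) = {Check, Err, Req, Wait}
Busy ∉ Sat(EG E[send U alarm]) = {Check, Err, Req, Wait}, so the formula does not hold at Busy.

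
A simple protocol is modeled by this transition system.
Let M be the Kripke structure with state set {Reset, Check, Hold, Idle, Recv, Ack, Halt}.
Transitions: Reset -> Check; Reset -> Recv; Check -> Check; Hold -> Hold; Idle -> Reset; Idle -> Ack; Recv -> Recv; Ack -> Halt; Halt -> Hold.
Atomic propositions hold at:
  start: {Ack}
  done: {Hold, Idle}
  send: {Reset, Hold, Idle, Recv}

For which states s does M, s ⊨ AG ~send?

{Check}

Sat(~send) = {Check, Ack, Halt}
AG ~send: greatest fixpoint, start Z0 = {Check, Ack, Halt}, keep only states in Sat with every successor in Z. Z1 = {Check, Ack}; Z2 = {Check}; fixed.
Sat(AG ~send) = {Check}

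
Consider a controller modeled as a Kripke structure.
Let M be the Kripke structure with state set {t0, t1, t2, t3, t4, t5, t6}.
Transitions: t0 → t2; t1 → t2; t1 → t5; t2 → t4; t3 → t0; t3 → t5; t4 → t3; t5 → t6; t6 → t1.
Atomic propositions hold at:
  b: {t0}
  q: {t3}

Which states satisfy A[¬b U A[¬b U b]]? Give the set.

Sat(¬b) = {t1, t2, t3, t4, t5, t6}
A[¬b U b]: least fixpoint, start Z0 = Sat(b) = {t0}, add states in Sat(¬b) with every successor in Z. Already a fixed point.
Sat(A[¬b U b]) = {t0}
A[¬b U A[¬b U b]]: least fixpoint, start Z0 = Sat(A[¬b U b]) = {t0}, add states in Sat(¬b) with every successor in Z. Already a fixed point.
Sat(A[¬b U A[¬b U b]]) = {t0}

{t0}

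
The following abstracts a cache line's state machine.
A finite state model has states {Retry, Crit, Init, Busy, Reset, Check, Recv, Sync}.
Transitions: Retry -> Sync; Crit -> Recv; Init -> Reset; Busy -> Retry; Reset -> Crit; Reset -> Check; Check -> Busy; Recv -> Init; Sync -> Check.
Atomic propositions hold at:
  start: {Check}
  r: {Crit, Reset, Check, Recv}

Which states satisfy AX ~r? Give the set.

{Retry, Busy, Check, Recv}

Sat(~r) = {Retry, Init, Busy, Sync}
Sat(AX ~r) = {s : every successor in {Retry, Init, Busy, Sync}} = {Retry, Busy, Check, Recv}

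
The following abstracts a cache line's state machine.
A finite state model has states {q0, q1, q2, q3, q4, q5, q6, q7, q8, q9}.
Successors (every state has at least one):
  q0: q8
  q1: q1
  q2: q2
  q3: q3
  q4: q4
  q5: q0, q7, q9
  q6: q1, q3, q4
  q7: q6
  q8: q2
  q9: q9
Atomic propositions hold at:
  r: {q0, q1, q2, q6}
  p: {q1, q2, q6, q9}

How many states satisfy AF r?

AF r: least fixpoint, start Z0 = {q0, q1, q2, q6}, add states with every successor in Z. Z1 = {q0, q1, q2, q6, q7, q8}; fixed.
Sat(AF r) = {q0, q1, q2, q6, q7, q8}
|Sat(AF r)| = |{q0, q1, q2, q6, q7, q8}| = 6.

6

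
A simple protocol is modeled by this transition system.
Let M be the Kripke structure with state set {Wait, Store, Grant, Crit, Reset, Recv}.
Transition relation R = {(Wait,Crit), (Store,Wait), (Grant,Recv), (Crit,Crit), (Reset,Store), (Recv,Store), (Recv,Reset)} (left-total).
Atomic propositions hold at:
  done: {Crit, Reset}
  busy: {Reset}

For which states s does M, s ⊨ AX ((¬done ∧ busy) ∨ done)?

Sat(¬done) = {Wait, Store, Grant, Recv}
Sat(¬done ∧ busy) = ∅
Sat((¬done ∧ busy) ∨ done) = {Crit, Reset}
Sat(AX ((¬done ∧ busy) ∨ done)) = {s : every successor in {Crit, Reset}} = {Wait, Crit}

{Wait, Crit}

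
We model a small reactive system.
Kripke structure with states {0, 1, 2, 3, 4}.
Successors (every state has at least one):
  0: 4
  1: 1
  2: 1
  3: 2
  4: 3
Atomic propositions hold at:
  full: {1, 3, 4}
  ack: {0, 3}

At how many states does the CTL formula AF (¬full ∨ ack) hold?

4

Sat(¬full) = {0, 2}
Sat(¬full ∨ ack) = {0, 2, 3}
AF (¬full ∨ ack): least fixpoint, start Z0 = {0, 2, 3}, add states with every successor in Z. Z1 = {0, 2, 3, 4}; fixed.
Sat(AF (¬full ∨ ack)) = {0, 2, 3, 4}
|Sat(AF (¬full ∨ ack))| = |{0, 2, 3, 4}| = 4.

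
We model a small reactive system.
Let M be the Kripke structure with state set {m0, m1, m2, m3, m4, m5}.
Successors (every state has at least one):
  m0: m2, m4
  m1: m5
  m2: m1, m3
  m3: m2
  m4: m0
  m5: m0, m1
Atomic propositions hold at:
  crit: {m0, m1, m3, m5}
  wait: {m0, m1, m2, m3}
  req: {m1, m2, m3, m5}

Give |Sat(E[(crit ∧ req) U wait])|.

5

Sat(crit ∧ req) = {m1, m3, m5}
E[(crit ∧ req) U wait]: least fixpoint, start Z0 = Sat(wait) = {m0, m1, m2, m3}, add states in Sat(crit ∧ req) with some successor in Z. Z1 = {m0, m1, m2, m3, m5}; fixed.
Sat(E[(crit ∧ req) U wait]) = {m0, m1, m2, m3, m5}
|Sat(E[(crit ∧ req) U wait])| = |{m0, m1, m2, m3, m5}| = 5.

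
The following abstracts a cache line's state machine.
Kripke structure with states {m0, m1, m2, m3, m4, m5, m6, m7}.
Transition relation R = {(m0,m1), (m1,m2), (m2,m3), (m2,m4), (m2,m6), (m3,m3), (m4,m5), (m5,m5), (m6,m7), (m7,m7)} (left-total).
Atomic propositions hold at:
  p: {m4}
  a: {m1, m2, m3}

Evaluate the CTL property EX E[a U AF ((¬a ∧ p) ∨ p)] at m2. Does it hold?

Sat(¬a) = {m0, m4, m5, m6, m7}
Sat(¬a ∧ p) = {m4}
Sat((¬a ∧ p) ∨ p) = {m4}
AF ((¬a ∧ p) ∨ p): least fixpoint, start Z0 = {m4}, add states with every successor in Z. Already a fixed point.
Sat(AF ((¬a ∧ p) ∨ p)) = {m4}
E[a U AF ((¬a ∧ p) ∨ p)]: least fixpoint, start Z0 = Sat(AF ((¬a ∧ p) ∨ p)) = {m4}, add states in Sat(a) with some successor in Z. Z1 = {m2, m4}; Z2 = {m1, m2, m4}; fixed.
Sat(E[a U AF ((¬a ∧ p) ∨ p)]) = {m1, m2, m4}
Sat(EX E[a U AF ((¬a ∧ p) ∨ p)]) = {s : some successor in {m1, m2, m4}} = {m0, m1, m2}
m2 ∈ Sat(EX E[a U AF ((¬a ∧ p) ∨ p)]) = {m0, m1, m2}, so the formula holds at m2.

Yes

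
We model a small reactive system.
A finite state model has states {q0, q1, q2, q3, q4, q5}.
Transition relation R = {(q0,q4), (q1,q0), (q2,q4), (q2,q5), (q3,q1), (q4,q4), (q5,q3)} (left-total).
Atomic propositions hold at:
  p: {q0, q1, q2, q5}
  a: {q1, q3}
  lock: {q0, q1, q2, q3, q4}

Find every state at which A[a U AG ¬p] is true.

{q4}

Sat(¬p) = {q3, q4}
AG ¬p: greatest fixpoint, start Z0 = {q3, q4}, keep only states in Sat with every successor in Z. Z1 = {q4}; fixed.
Sat(AG ¬p) = {q4}
A[a U AG ¬p]: least fixpoint, start Z0 = Sat(AG ¬p) = {q4}, add states in Sat(a) with every successor in Z. Already a fixed point.
Sat(A[a U AG ¬p]) = {q4}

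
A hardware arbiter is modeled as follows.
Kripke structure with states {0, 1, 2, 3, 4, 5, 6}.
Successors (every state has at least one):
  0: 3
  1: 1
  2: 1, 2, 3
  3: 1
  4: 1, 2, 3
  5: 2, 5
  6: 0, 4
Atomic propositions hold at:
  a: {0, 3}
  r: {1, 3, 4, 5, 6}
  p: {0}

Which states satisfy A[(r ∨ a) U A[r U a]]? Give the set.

Sat(r ∨ a) = {0, 1, 3, 4, 5, 6}
A[r U a]: least fixpoint, start Z0 = Sat(a) = {0, 3}, add states in Sat(r) with every successor in Z. Already a fixed point.
Sat(A[r U a]) = {0, 3}
A[(r ∨ a) U A[r U a]]: least fixpoint, start Z0 = Sat(A[r U a]) = {0, 3}, add states in Sat(r ∨ a) with every successor in Z. Already a fixed point.
Sat(A[(r ∨ a) U A[r U a]]) = {0, 3}

{0, 3}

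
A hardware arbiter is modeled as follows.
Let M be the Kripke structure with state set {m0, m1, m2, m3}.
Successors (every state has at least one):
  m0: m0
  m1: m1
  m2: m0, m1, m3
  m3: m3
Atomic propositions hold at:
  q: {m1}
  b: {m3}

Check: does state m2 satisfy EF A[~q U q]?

Yes

Sat(~q) = {m0, m2, m3}
A[~q U q]: least fixpoint, start Z0 = Sat(q) = {m1}, add states in Sat(~q) with every successor in Z. Already a fixed point.
Sat(A[~q U q]) = {m1}
EF A[~q U q]: least fixpoint, start Z0 = {m1}, add states with some successor in Z. Z1 = {m1, m2}; fixed.
Sat(EF A[~q U q]) = {m1, m2}
m2 ∈ Sat(EF A[~q U q]) = {m1, m2}, so the formula holds at m2.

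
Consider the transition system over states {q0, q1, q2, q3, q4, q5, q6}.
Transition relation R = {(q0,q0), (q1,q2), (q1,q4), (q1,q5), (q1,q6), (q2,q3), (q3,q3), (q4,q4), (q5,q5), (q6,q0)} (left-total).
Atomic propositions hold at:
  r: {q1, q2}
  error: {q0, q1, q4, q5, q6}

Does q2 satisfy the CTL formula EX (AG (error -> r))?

Sat(error -> r) = {q1, q2, q3}
AG (error -> r): greatest fixpoint, start Z0 = {q1, q2, q3}, keep only states in Sat with every successor in Z. Z1 = {q2, q3}; fixed.
Sat(AG (error -> r)) = {q2, q3}
Sat(EX (AG (error -> r))) = {s : some successor in {q2, q3}} = {q1, q2, q3}
q2 ∈ Sat(EX (AG (error -> r))) = {q1, q2, q3}, so the formula holds at q2.

Yes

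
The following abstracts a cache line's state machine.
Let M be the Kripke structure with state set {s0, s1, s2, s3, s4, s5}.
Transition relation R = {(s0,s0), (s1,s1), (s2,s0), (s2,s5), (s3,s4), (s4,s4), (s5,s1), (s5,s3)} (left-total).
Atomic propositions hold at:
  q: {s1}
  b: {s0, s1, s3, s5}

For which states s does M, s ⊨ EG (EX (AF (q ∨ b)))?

{s0, s1, s2, s5}

Sat(q ∨ b) = {s0, s1, s3, s5}
AF (q ∨ b): least fixpoint, start Z0 = {s0, s1, s3, s5}, add states with every successor in Z. Z1 = {s0, s1, s2, s3, s5}; fixed.
Sat(AF (q ∨ b)) = {s0, s1, s2, s3, s5}
Sat(EX (AF (q ∨ b))) = {s : some successor in {s0, s1, s2, s3, s5}} = {s0, s1, s2, s5}
EG (EX (AF (q ∨ b))): greatest fixpoint, start Z0 = {s0, s1, s2, s5}, keep only states in Sat with some successor in Z. Already a fixed point.
Sat(EG (EX (AF (q ∨ b)))) = {s0, s1, s2, s5}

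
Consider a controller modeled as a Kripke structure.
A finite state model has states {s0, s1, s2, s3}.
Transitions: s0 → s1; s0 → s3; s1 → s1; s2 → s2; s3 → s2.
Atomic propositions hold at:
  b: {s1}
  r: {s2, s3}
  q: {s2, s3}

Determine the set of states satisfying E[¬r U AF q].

{s0, s2, s3}

Sat(¬r) = {s0, s1}
AF q: least fixpoint, start Z0 = {s2, s3}, add states with every successor in Z. Already a fixed point.
Sat(AF q) = {s2, s3}
E[¬r U AF q]: least fixpoint, start Z0 = Sat(AF q) = {s2, s3}, add states in Sat(¬r) with some successor in Z. Z1 = {s0, s2, s3}; fixed.
Sat(E[¬r U AF q]) = {s0, s2, s3}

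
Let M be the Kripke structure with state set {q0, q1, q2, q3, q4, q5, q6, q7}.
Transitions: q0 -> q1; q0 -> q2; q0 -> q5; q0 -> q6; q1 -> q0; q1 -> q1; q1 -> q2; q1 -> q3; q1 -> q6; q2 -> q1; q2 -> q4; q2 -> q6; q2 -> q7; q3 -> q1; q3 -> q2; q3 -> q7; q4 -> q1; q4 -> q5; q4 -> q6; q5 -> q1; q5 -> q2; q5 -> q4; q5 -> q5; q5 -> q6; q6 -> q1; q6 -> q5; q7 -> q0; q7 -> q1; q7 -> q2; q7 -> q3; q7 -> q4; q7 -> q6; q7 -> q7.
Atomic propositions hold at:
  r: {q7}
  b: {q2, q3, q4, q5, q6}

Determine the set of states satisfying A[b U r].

{q7}

A[b U r]: least fixpoint, start Z0 = Sat(r) = {q7}, add states in Sat(b) with every successor in Z. Already a fixed point.
Sat(A[b U r]) = {q7}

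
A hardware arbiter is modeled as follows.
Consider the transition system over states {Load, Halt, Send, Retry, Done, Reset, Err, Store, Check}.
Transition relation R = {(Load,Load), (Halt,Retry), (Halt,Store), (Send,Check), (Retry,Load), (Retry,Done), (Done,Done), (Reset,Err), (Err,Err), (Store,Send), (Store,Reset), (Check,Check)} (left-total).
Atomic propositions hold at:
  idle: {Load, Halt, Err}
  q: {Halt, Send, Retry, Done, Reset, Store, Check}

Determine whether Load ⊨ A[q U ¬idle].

No

Sat(¬idle) = {Send, Retry, Done, Reset, Store, Check}
A[q U ¬idle]: least fixpoint, start Z0 = Sat(¬idle) = {Send, Retry, Done, Reset, Store, Check}, add states in Sat(q) with every successor in Z. Z1 = {Halt, Send, Retry, Done, Reset, Store, Check}; fixed.
Sat(A[q U ¬idle]) = {Halt, Send, Retry, Done, Reset, Store, Check}
Load ∉ Sat(A[q U ¬idle]) = {Halt, Send, Retry, Done, Reset, Store, Check}, so the formula does not hold at Load.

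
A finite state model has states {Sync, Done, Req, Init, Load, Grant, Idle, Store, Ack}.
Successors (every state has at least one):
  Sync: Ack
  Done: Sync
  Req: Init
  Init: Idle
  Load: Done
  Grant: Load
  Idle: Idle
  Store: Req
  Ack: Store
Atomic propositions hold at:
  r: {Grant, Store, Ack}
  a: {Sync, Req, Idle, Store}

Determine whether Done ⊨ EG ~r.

Sat(~r) = {Sync, Done, Req, Init, Load, Idle}
EG ~r: greatest fixpoint, start Z0 = {Sync, Done, Req, Init, Load, Idle}, keep only states in Sat with some successor in Z. Z1 = {Done, Req, Init, Load, Idle}; Z2 = {Req, Init, Load, Idle}; Z3 = {Req, Init, Idle}; fixed.
Sat(EG ~r) = {Req, Init, Idle}
Done ∉ Sat(EG ~r) = {Req, Init, Idle}, so the formula does not hold at Done.

No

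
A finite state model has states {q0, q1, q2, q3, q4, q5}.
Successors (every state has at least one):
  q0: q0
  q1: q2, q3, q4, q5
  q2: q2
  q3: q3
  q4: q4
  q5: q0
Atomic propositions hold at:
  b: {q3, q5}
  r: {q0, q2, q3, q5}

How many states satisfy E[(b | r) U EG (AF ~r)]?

2

Sat(b | r) = {q0, q2, q3, q5}
Sat(~r) = {q1, q4}
AF ~r: least fixpoint, start Z0 = {q1, q4}, add states with every successor in Z. Already a fixed point.
Sat(AF ~r) = {q1, q4}
EG (AF ~r): greatest fixpoint, start Z0 = {q1, q4}, keep only states in Sat with some successor in Z. Already a fixed point.
Sat(EG (AF ~r)) = {q1, q4}
E[(b | r) U EG (AF ~r)]: least fixpoint, start Z0 = Sat(EG (AF ~r)) = {q1, q4}, add states in Sat(b | r) with some successor in Z. Already a fixed point.
Sat(E[(b | r) U EG (AF ~r)]) = {q1, q4}
|Sat(E[(b | r) U EG (AF ~r)])| = |{q1, q4}| = 2.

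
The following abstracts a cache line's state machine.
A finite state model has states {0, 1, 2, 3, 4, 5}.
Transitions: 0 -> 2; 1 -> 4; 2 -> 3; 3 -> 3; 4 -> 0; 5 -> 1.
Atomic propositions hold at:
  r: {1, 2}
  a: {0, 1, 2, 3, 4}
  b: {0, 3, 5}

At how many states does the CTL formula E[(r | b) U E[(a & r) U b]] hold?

Sat(r | b) = {0, 1, 2, 3, 5}
Sat(a & r) = {1, 2}
E[(a & r) U b]: least fixpoint, start Z0 = Sat(b) = {0, 3, 5}, add states in Sat(a & r) with some successor in Z. Z1 = {0, 2, 3, 5}; fixed.
Sat(E[(a & r) U b]) = {0, 2, 3, 5}
E[(r | b) U E[(a & r) U b]]: least fixpoint, start Z0 = Sat(E[(a & r) U b]) = {0, 2, 3, 5}, add states in Sat(r | b) with some successor in Z. Already a fixed point.
Sat(E[(r | b) U E[(a & r) U b]]) = {0, 2, 3, 5}
|Sat(E[(r | b) U E[(a & r) U b]])| = |{0, 2, 3, 5}| = 4.

4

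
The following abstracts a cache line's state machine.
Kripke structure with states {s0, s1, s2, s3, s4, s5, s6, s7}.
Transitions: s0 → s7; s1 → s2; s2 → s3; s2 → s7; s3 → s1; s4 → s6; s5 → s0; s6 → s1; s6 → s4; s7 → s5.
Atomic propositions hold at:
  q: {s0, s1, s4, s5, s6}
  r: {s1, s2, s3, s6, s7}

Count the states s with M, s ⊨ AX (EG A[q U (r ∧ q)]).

Sat(r ∧ q) = {s1, s6}
A[q U (r ∧ q)]: least fixpoint, start Z0 = Sat((r ∧ q)) = {s1, s6}, add states in Sat(q) with every successor in Z. Z1 = {s1, s4, s6}; fixed.
Sat(A[q U (r ∧ q)]) = {s1, s4, s6}
EG A[q U (r ∧ q)]: greatest fixpoint, start Z0 = {s1, s4, s6}, keep only states in Sat with some successor in Z. Z1 = {s4, s6}; fixed.
Sat(EG A[q U (r ∧ q)]) = {s4, s6}
Sat(AX (EG A[q U (r ∧ q)])) = {s : every successor in {s4, s6}} = {s4}
|Sat(AX (EG A[q U (r ∧ q)]))| = |{s4}| = 1.

1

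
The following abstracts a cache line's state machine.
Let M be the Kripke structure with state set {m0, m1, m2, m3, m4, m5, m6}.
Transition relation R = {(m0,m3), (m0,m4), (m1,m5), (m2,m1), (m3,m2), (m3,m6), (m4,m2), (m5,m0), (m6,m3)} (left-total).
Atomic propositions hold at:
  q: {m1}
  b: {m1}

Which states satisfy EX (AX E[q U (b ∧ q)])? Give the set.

Sat(b ∧ q) = {m1}
E[q U (b ∧ q)]: least fixpoint, start Z0 = Sat((b ∧ q)) = {m1}, add states in Sat(q) with some successor in Z. Already a fixed point.
Sat(E[q U (b ∧ q)]) = {m1}
Sat(AX E[q U (b ∧ q)]) = {s : every successor in {m1}} = {m2}
Sat(EX (AX E[q U (b ∧ q)])) = {s : some successor in {m2}} = {m3, m4}

{m3, m4}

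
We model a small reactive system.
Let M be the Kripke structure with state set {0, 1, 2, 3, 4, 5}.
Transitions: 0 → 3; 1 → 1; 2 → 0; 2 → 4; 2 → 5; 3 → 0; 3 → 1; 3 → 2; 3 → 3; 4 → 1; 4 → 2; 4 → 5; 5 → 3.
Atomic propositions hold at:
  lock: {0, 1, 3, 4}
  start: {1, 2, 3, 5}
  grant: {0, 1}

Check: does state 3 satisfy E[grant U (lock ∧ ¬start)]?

No

Sat(¬start) = {0, 4}
Sat(lock ∧ ¬start) = {0, 4}
E[grant U (lock ∧ ¬start)]: least fixpoint, start Z0 = Sat((lock ∧ ¬start)) = {0, 4}, add states in Sat(grant) with some successor in Z. Already a fixed point.
Sat(E[grant U (lock ∧ ¬start)]) = {0, 4}
3 ∉ Sat(E[grant U (lock ∧ ¬start)]) = {0, 4}, so the formula does not hold at 3.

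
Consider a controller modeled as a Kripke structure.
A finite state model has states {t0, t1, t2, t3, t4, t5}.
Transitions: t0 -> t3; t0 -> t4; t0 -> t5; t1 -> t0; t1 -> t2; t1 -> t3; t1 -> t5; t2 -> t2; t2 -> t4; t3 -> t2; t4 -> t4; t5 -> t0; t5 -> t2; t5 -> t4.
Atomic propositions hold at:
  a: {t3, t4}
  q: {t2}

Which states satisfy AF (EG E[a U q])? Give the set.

{t2, t3}

E[a U q]: least fixpoint, start Z0 = Sat(q) = {t2}, add states in Sat(a) with some successor in Z. Z1 = {t2, t3}; fixed.
Sat(E[a U q]) = {t2, t3}
EG E[a U q]: greatest fixpoint, start Z0 = {t2, t3}, keep only states in Sat with some successor in Z. Already a fixed point.
Sat(EG E[a U q]) = {t2, t3}
AF (EG E[a U q]): least fixpoint, start Z0 = {t2, t3}, add states with every successor in Z. Already a fixed point.
Sat(AF (EG E[a U q])) = {t2, t3}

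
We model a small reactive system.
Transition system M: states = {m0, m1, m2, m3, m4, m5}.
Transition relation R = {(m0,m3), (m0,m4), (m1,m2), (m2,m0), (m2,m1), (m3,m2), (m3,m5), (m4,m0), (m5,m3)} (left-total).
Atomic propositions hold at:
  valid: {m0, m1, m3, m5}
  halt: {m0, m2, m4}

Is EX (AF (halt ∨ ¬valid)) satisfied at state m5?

No

Sat(¬valid) = {m2, m4}
Sat(halt ∨ ¬valid) = {m0, m2, m4}
AF (halt ∨ ¬valid): least fixpoint, start Z0 = {m0, m2, m4}, add states with every successor in Z. Z1 = {m0, m1, m2, m4}; fixed.
Sat(AF (halt ∨ ¬valid)) = {m0, m1, m2, m4}
Sat(EX (AF (halt ∨ ¬valid))) = {s : some successor in {m0, m1, m2, m4}} = {m0, m1, m2, m3, m4}
m5 ∉ Sat(EX (AF (halt ∨ ¬valid))) = {m0, m1, m2, m3, m4}, so the formula does not hold at m5.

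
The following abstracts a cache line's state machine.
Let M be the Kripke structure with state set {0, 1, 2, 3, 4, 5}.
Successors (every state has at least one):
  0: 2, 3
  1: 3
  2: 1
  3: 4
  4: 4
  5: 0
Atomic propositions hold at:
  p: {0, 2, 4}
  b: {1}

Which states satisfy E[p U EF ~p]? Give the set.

{0, 1, 2, 3, 5}

Sat(~p) = {1, 3, 5}
EF ~p: least fixpoint, start Z0 = {1, 3, 5}, add states with some successor in Z. Z1 = {0, 1, 2, 3, 5}; fixed.
Sat(EF ~p) = {0, 1, 2, 3, 5}
E[p U EF ~p]: least fixpoint, start Z0 = Sat(EF ~p) = {0, 1, 2, 3, 5}, add states in Sat(p) with some successor in Z. Already a fixed point.
Sat(E[p U EF ~p]) = {0, 1, 2, 3, 5}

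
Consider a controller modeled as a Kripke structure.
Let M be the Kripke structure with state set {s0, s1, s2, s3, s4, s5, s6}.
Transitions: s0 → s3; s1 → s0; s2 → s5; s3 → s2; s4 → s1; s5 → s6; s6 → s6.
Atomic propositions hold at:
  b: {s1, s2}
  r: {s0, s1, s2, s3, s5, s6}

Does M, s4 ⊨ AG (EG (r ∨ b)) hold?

Sat(r ∨ b) = {s0, s1, s2, s3, s5, s6}
EG (r ∨ b): greatest fixpoint, start Z0 = {s0, s1, s2, s3, s5, s6}, keep only states in Sat with some successor in Z. Already a fixed point.
Sat(EG (r ∨ b)) = {s0, s1, s2, s3, s5, s6}
AG (EG (r ∨ b)): greatest fixpoint, start Z0 = {s0, s1, s2, s3, s5, s6}, keep only states in Sat with every successor in Z. Already a fixed point.
Sat(AG (EG (r ∨ b))) = {s0, s1, s2, s3, s5, s6}
s4 ∉ Sat(AG (EG (r ∨ b))) = {s0, s1, s2, s3, s5, s6}, so the formula does not hold at s4.

No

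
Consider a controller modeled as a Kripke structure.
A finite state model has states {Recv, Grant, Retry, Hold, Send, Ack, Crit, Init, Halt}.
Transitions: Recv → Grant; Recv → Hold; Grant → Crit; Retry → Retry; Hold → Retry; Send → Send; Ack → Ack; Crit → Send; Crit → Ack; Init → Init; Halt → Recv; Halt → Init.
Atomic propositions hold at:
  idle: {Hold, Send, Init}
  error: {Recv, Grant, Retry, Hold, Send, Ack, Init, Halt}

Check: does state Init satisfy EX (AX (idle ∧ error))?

Yes

Sat(idle ∧ error) = {Hold, Send, Init}
Sat(AX (idle ∧ error)) = {s : every successor in {Hold, Send, Init}} = {Send, Init}
Sat(EX (AX (idle ∧ error))) = {s : some successor in {Send, Init}} = {Send, Crit, Init, Halt}
Init ∈ Sat(EX (AX (idle ∧ error))) = {Send, Crit, Init, Halt}, so the formula holds at Init.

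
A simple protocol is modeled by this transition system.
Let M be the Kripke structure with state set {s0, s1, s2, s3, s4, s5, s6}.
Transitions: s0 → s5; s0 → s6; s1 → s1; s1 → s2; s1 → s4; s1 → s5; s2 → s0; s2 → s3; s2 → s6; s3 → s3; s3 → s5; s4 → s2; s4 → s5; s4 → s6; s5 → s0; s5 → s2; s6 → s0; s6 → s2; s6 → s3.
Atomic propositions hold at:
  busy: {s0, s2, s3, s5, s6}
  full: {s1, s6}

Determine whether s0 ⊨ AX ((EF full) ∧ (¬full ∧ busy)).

No

EF full: least fixpoint, start Z0 = {s1, s6}, add states with some successor in Z. Z1 = {s0, s1, s2, s4, s6}; Z2 = {s0, s1, s2, s4, s5, s6}; Z3 = {s0, s1, s2, s3, s4, s5, s6}; fixed.
Sat(EF full) = {s0, s1, s2, s3, s4, s5, s6}
Sat(¬full) = {s0, s2, s3, s4, s5}
Sat(¬full ∧ busy) = {s0, s2, s3, s5}
Sat((EF full) ∧ (¬full ∧ busy)) = {s0, s2, s3, s5}
Sat(AX ((EF full) ∧ (¬full ∧ busy))) = {s : every successor in {s0, s2, s3, s5}} = {s3, s5, s6}
s0 ∉ Sat(AX ((EF full) ∧ (¬full ∧ busy))) = {s3, s5, s6}, so the formula does not hold at s0.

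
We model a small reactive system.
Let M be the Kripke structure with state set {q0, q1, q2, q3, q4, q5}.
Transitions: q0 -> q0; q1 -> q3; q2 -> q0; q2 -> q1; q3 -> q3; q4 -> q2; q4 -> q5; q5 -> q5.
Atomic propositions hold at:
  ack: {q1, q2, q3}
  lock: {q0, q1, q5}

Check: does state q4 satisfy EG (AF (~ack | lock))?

Yes

Sat(~ack) = {q0, q4, q5}
Sat(~ack | lock) = {q0, q1, q4, q5}
AF (~ack | lock): least fixpoint, start Z0 = {q0, q1, q4, q5}, add states with every successor in Z. Z1 = {q0, q1, q2, q4, q5}; fixed.
Sat(AF (~ack | lock)) = {q0, q1, q2, q4, q5}
EG (AF (~ack | lock)): greatest fixpoint, start Z0 = {q0, q1, q2, q4, q5}, keep only states in Sat with some successor in Z. Z1 = {q0, q2, q4, q5}; fixed.
Sat(EG (AF (~ack | lock))) = {q0, q2, q4, q5}
q4 ∈ Sat(EG (AF (~ack | lock))) = {q0, q2, q4, q5}, so the formula holds at q4.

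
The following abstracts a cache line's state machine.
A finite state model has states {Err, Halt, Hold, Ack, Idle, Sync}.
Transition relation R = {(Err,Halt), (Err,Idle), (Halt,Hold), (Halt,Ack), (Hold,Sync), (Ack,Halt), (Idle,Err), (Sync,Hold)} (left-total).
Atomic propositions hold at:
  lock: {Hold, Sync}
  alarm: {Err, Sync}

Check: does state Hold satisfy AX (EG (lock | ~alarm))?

Yes

Sat(~alarm) = {Halt, Hold, Ack, Idle}
Sat(lock | ~alarm) = {Halt, Hold, Ack, Idle, Sync}
EG (lock | ~alarm): greatest fixpoint, start Z0 = {Halt, Hold, Ack, Idle, Sync}, keep only states in Sat with some successor in Z. Z1 = {Halt, Hold, Ack, Sync}; fixed.
Sat(EG (lock | ~alarm)) = {Halt, Hold, Ack, Sync}
Sat(AX (EG (lock | ~alarm))) = {s : every successor in {Halt, Hold, Ack, Sync}} = {Halt, Hold, Ack, Sync}
Hold ∈ Sat(AX (EG (lock | ~alarm))) = {Halt, Hold, Ack, Sync}, so the formula holds at Hold.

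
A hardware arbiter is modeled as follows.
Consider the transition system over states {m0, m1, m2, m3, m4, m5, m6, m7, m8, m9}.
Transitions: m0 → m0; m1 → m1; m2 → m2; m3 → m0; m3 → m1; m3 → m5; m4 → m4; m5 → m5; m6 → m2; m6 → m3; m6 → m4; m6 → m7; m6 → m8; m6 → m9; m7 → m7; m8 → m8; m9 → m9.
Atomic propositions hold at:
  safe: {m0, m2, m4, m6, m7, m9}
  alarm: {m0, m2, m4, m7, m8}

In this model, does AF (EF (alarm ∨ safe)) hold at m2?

Sat(alarm ∨ safe) = {m0, m2, m4, m6, m7, m8, m9}
EF (alarm ∨ safe): least fixpoint, start Z0 = {m0, m2, m4, m6, m7, m8, m9}, add states with some successor in Z. Z1 = {m0, m2, m3, m4, m6, m7, m8, m9}; fixed.
Sat(EF (alarm ∨ safe)) = {m0, m2, m3, m4, m6, m7, m8, m9}
AF (EF (alarm ∨ safe)): least fixpoint, start Z0 = {m0, m2, m3, m4, m6, m7, m8, m9}, add states with every successor in Z. Already a fixed point.
Sat(AF (EF (alarm ∨ safe))) = {m0, m2, m3, m4, m6, m7, m8, m9}
m2 ∈ Sat(AF (EF (alarm ∨ safe))) = {m0, m2, m3, m4, m6, m7, m8, m9}, so the formula holds at m2.

Yes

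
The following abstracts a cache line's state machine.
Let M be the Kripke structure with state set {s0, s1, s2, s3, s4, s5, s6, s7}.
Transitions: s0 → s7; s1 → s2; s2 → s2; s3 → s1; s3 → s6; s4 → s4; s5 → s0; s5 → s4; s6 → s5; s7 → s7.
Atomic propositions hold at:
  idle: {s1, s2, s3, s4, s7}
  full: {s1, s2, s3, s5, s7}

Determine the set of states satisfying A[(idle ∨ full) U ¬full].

{s0, s4, s5, s6}

Sat(idle ∨ full) = {s1, s2, s3, s4, s5, s7}
Sat(¬full) = {s0, s4, s6}
A[(idle ∨ full) U ¬full]: least fixpoint, start Z0 = Sat(¬full) = {s0, s4, s6}, add states in Sat(idle ∨ full) with every successor in Z. Z1 = {s0, s4, s5, s6}; fixed.
Sat(A[(idle ∨ full) U ¬full]) = {s0, s4, s5, s6}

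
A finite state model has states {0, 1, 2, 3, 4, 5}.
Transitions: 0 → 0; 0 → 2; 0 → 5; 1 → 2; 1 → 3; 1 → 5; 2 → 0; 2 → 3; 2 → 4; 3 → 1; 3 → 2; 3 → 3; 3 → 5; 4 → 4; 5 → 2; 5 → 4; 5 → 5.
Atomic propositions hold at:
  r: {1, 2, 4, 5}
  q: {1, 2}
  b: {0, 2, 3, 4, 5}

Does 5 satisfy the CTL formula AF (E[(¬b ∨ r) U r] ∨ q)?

Yes

Sat(¬b) = {1}
Sat(¬b ∨ r) = {1, 2, 4, 5}
E[(¬b ∨ r) U r]: least fixpoint, start Z0 = Sat(r) = {1, 2, 4, 5}, add states in Sat(¬b ∨ r) with some successor in Z. Already a fixed point.
Sat(E[(¬b ∨ r) U r]) = {1, 2, 4, 5}
Sat(E[(¬b ∨ r) U r] ∨ q) = {1, 2, 4, 5}
AF (E[(¬b ∨ r) U r] ∨ q): least fixpoint, start Z0 = {1, 2, 4, 5}, add states with every successor in Z. Already a fixed point.
Sat(AF (E[(¬b ∨ r) U r] ∨ q)) = {1, 2, 4, 5}
5 ∈ Sat(AF (E[(¬b ∨ r) U r] ∨ q)) = {1, 2, 4, 5}, so the formula holds at 5.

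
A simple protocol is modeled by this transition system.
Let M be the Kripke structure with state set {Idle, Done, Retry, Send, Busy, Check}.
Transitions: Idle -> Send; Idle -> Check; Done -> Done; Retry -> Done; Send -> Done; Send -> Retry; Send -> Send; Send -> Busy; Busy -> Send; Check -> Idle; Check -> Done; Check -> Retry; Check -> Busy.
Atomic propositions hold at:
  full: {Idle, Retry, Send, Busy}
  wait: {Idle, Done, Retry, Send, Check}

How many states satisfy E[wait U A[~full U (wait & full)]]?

4

Sat(~full) = {Done, Check}
Sat(wait & full) = {Idle, Retry, Send}
A[~full U (wait & full)]: least fixpoint, start Z0 = Sat((wait & full)) = {Idle, Retry, Send}, add states in Sat(~full) with every successor in Z. Already a fixed point.
Sat(A[~full U (wait & full)]) = {Idle, Retry, Send}
E[wait U A[~full U (wait & full)]]: least fixpoint, start Z0 = Sat(A[~full U (wait & full)]) = {Idle, Retry, Send}, add states in Sat(wait) with some successor in Z. Z1 = {Idle, Retry, Send, Check}; fixed.
Sat(E[wait U A[~full U (wait & full)]]) = {Idle, Retry, Send, Check}
|Sat(E[wait U A[~full U (wait & full)]])| = |{Idle, Retry, Send, Check}| = 4.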